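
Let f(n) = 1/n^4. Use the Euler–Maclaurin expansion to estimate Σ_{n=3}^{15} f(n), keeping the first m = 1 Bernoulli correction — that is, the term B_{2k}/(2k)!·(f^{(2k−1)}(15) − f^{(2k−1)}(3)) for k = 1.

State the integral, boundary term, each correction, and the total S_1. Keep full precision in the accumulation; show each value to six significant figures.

The integral term ∫_3^15 1/x^4 dx = 0.0122469.
½[f(3) + f(15)] = ½[0.0123457 + 1.97531e-05] = 0.00618272.
So far: 0.0184296.
k=1: B_{2}/(2)! × [f^{(1)}(15) − f^{(1)}(3)] = 1/12 × (-5.26749e-06 − (-0.0164609)) = 0.00137130.

S_1 ≈ 0.0198009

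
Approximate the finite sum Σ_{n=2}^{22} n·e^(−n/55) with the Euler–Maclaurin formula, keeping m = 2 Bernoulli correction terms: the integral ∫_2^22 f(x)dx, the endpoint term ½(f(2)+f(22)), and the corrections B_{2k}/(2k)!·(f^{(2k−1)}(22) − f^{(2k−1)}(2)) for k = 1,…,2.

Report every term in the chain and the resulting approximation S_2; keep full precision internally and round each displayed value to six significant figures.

The integral term ∫_2^22 x·e^(−x/55) dx = 184.242.
½[f(2) + f(22)] = ½[1.92858 + 14.7470] = 8.33781.
Integral + boundary = 192.580.
k=1: B_{2}/(2)! × [f^{(1)}(22) − f^{(1)}(2)] = 1/12 × (0.402192 − 0.929225) = -0.0439194.
After k=1: 192.536.
k=2: B_{4}/(4)! × [f^{(3)}(22) − f^{(3)}(2)] = −1/720 × (0.000576143 − 0.000944728) = 5.11924e-07.

S_2 ≈ 192.536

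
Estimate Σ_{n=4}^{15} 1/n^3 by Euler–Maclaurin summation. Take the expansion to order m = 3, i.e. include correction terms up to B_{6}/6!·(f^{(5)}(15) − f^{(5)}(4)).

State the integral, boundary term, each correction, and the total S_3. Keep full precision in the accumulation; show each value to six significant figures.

The integral term ∫_4^15 1/x^3 dx = 0.0290278.
Endpoint term: (f(4) + f(15))/2 = (0.0156250 + 0.000296296)/2 = 0.00796065.
So far: 0.0369884.
Correction k=1: B_{2}/2! · (f^{(1)}(15) − f^{(1)}(4)) = 1/12 · (-5.92593e-05 − (-0.0117188)) = 0.000971624.
Running total after k=1: 0.0379601.
Correction k=2: B_{4}/4! · (f^{(3)}(15) − f^{(3)}(4)) = −1/720 · (-5.26749e-06 − (-0.0146484)) = -2.03377e-05.
Running total after k=2: 0.0379397.
Correction k=3: B_{6}/6! · (f^{(5)}(15) − f^{(5)}(4)) = 1/30240 · (-9.83265e-07 − (-0.0384521)) = 1.27153e-06.

S_3 ≈ 0.0379410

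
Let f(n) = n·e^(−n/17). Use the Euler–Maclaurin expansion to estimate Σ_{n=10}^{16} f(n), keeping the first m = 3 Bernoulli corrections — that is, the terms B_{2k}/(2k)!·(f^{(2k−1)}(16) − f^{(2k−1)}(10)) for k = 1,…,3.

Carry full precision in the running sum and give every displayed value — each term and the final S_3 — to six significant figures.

S_3 ≈ 41.8818

∫_10^16 x·e^(−x/17) dx evaluates to 36.0011.
Endpoint term: (f(10) + f(16))/2 = (5.55306 + 6.24270)/2 = 5.89788.
Integral + boundary = 41.8990.
k=1: B_{2}/(2)! × [f^{(1)}(16) − f^{(1)}(10)] = 1/12 × (0.0229511 − 0.228656) = -0.0171420.
After k=1: 41.8818.
k=2: B_{4}/(4)! × [f^{(3)}(16) − f^{(3)}(10)] = −1/720 × (0.00277954 − 0.00463415) = 2.57584e-06.
After k=2: 41.8818.
k=3: B_{6}/(6)! × [f^{(5)}(16) − f^{(5)}(10)] = 1/30240 × (1.89608e-05 − 2.93325e-05) = -3.42980e-10.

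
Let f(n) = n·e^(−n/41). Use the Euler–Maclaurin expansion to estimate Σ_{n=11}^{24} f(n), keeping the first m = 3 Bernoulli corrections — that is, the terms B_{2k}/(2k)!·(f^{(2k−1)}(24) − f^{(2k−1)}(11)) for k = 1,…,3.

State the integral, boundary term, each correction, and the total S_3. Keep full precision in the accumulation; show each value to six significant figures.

S_3 ≈ 157.023

The integral term ∫_11^24 x·e^(−x/41) dx = 146.162.
½[f(11) + f(24)] = ½[8.41152 + 13.3656] = 10.8886.
Running total after boundary: 157.051.
Correction k=1: B_{2}/2! · (f^{(1)}(24) − f^{(1)}(11)) = 1/12 · (0.230911 − 0.559525) = -0.0273845.
Running total after k=1: 157.023.
Correction k=2: B_{4}/4! · (f^{(3)}(24) − f^{(3)}(11)) = −1/720 · (0.000799949 − 0.00124265) = 6.14860e-07.
Running total after k=2: 157.023.
Correction k=3: B_{6}/6! · (f^{(5)}(24) − f^{(5)}(11)) = 1/30240 · (8.70038e-07 − 1.28046e-06) = -1.35720e-11.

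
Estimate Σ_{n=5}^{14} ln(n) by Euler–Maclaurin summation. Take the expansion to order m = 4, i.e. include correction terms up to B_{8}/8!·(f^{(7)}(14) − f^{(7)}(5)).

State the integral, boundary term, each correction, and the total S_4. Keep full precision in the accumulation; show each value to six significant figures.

The integral term ∫_5^14 ln(x) dx = 19.8996.
Boundary: ½(f(5) + f(14)) = ½(1.60944 + 2.63906) = 2.12425.
Integral + boundary = 22.0239.
Correction k=1: B_{2}/2! · (f^{(1)}(14) − f^{(1)}(5)) = 1/12 · (0.0714286 − 0.200000) = -0.0107143.
Running total after k=1: 22.0131.
Correction k=2: B_{4}/4! · (f^{(3)}(14) − f^{(3)}(5)) = −1/720 · (0.000728863 − 0.0160000) = 2.12099e-05.
Running total after k=2: 22.0132.
Correction k=3: B_{6}/6! · (f^{(5)}(14) − f^{(5)}(5)) = 1/30240 · (4.46243e-05 − 0.00768000) = -2.52493e-07.
Running total after k=3: 22.0132.
Correction k=4: B_{8}/8! · (f^{(7)}(14) − f^{(7)}(5)) = −1/1209600 · (6.83024e-06 − 0.00921600) = 7.61340e-09.

S_4 ≈ 22.0132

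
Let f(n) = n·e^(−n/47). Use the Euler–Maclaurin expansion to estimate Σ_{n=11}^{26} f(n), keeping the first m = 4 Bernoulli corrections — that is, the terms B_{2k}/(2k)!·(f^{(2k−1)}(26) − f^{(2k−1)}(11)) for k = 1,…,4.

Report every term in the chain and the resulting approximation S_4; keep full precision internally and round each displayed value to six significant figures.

∫_11^26 x·e^(−x/47) dx evaluates to 183.953.
Boundary: ½(f(11) + f(26)) = ½(8.70461 + 14.9529) = 11.8288.
Running total after boundary: 195.782.
k=1: B_{2}/(2)! × [f^{(1)}(26) − f^{(1)}(11)] = 1/12 × (0.256965 − 0.606124) = -0.0290966.
Partial sum through k=1: 195.753.
k=2: B_{4}/(4)! × [f^{(3)}(26) − f^{(3)}(11)] = −1/720 × (0.000637025 − 0.000990847) = 4.91419e-07.
Partial sum through k=2: 195.753.
k=3: B_{6}/(6)! × [f^{(5)}(26) − f^{(5)}(11)] = 1/30240 × (5.24094e-07 − 7.72886e-07) = -8.22725e-12.
Partial sum through k=3: 195.753.
k=4: B_{8}/(8)! × [f^{(7)}(26) − f^{(7)}(11)] = −1/1209600 × (3.43961e-10 − 4.96705e-10) = 1.26276e-16.

S_4 ≈ 195.753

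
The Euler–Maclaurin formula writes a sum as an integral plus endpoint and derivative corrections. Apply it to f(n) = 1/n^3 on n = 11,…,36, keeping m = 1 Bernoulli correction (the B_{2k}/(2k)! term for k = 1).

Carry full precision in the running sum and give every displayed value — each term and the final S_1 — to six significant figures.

S_1 ≈ 0.00414973

The integral term ∫_11^36 1/x^3 dx = 0.00374643.
Endpoint term: (f(11) + f(36))/2 = (0.000751315 + 2.14335e-05)/2 = 0.000386374.
So far: 0.00413280.
Correction k=1: B_{2}/2! · (f^{(1)}(36) − f^{(1)}(11)) = 1/12 · (-1.78612e-06 − (-0.000204904)) = 1.69265e-05.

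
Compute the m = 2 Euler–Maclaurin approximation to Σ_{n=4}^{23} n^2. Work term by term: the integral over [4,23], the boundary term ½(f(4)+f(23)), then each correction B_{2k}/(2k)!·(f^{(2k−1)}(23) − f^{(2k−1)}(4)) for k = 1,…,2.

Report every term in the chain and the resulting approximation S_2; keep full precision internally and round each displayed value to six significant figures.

S_2 ≈ 4310.00

∫_4^23 x^2 dx evaluates to 4034.33.
Endpoint term: (f(4) + f(23))/2 = (16.0000 + 529.000)/2 = 272.500.
Integral + boundary = 4306.83.
Correction k=1: B_{2}/2! · (f^{(1)}(23) − f^{(1)}(4)) = 1/12 · (46.0000 − 8.00000) = 3.16667.
After k=1: 4310.00.
Correction k=2: B_{4}/4! · (f^{(3)}(23) − f^{(3)}(4)) = −1/720 · (0.00000 − 0.00000) = 0.00000.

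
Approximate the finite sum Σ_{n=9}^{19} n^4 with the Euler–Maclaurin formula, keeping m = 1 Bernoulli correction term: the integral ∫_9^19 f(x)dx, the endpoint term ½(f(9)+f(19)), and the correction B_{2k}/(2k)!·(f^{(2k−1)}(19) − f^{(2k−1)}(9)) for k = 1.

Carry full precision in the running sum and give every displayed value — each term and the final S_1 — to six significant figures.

S_1 ≈ 553894

Integral: ∫_9^19 x^4 dx = 483410.
½[f(9) + f(19)] = ½[6561.00 + 130321] = 68441.0.
Integral + boundary = 551851.
k=1: B_{2}/(2)! × [f^{(1)}(19) − f^{(1)}(9)] = 1/12 × (27436.0 − 2916.00) = 2043.33.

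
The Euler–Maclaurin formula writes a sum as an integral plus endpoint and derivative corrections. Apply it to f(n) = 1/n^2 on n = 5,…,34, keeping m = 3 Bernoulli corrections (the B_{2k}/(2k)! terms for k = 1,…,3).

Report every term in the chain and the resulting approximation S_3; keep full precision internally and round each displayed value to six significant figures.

Integral: ∫_5^34 1/x^2 dx = 0.170588.
Endpoint term: (f(5) + f(34))/2 = (0.0400000 + 0.000865052)/2 = 0.0204325.
So far: 0.191021.
Order-1 term: 1/12 · (-5.08854e-05 − (-0.0160000)) = 0.00132909.
Partial sum through k=1: 0.192350.
Order-2 term: −1/720 · (-5.28222e-07 − (-0.00768000)) = -1.06659e-05.
Partial sum through k=2: 0.192339.
Order-3 term: 1/30240 · (-1.37082e-08 − (-0.00921600)) = 3.04761e-07.

S_3 ≈ 0.192339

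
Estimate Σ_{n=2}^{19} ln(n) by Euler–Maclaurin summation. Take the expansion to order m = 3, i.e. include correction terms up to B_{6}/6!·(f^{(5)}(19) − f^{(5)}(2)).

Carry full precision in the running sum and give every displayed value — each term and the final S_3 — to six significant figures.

S_3 ≈ 39.3399

∫_2^19 ln(x) dx evaluates to 37.5580.
Boundary: ½(f(2) + f(19)) = ½(0.693147 + 2.94444) = 1.81879.
Integral + boundary = 39.3768.
Order-1 term: 1/12 · (0.0526316 − 0.500000) = -0.0372807.
After k=1: 39.3396.
Order-2 term: −1/720 · (0.000291588 − 0.250000) = 0.000346817.
After k=2: 39.3399.
Order-3 term: 1/30240 · (9.69267e-06 − 0.750000) = -2.48013e-05.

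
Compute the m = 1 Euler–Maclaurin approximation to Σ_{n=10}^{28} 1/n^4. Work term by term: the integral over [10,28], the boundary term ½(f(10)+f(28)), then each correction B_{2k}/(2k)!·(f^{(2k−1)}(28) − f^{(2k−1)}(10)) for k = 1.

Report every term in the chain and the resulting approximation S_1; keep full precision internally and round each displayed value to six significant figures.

The integral term ∫_10^28 1/x^4 dx = 0.000318149.
Endpoint term: (f(10) + f(28))/2 = (0.000100000 + 1.62693e-06)/2 = 5.08135e-05.
So far: 0.000368962.
k=1: B_{2}/(2)! × [f^{(1)}(28) − f^{(1)}(10)] = 1/12 × (-2.32418e-07 − (-4.00000e-05)) = 3.31397e-06.

S_1 ≈ 0.000372276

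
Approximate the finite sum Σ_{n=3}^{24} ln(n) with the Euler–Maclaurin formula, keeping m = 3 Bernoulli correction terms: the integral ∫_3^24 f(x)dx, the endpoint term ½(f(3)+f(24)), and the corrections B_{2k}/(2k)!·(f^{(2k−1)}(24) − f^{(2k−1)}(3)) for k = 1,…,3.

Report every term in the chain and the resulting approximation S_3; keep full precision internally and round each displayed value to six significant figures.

∫_3^24 ln(x) dx evaluates to 51.9775.
Endpoint term: (f(3) + f(24))/2 = (1.09861 + 3.17805)/2 = 2.13833.
Integral + boundary = 54.1158.
Order-1 term: 1/12 · (0.0416667 − 0.333333) = -0.0243056.
Partial sum through k=1: 54.0915.
Order-2 term: −1/720 · (0.000144676 − 0.0740741) = 0.000102680.
Partial sum through k=2: 54.0916.
Order-3 term: 1/30240 · (3.01408e-06 − 0.0987654) = -3.26595e-06.

S_3 ≈ 54.0916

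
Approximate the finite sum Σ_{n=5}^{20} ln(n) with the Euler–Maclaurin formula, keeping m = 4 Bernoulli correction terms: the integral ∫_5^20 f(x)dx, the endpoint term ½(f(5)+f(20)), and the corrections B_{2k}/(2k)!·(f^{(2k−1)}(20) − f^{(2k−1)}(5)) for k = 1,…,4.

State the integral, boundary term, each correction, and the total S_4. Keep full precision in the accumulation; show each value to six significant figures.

S_4 ≈ 39.1576

∫_5^20 ln(x) dx evaluates to 36.8675.
Endpoint term: (f(5) + f(20))/2 = (1.60944 + 2.99573)/2 = 2.30259.
Integral + boundary = 39.1700.
Correction k=1: B_{2}/2! · (f^{(1)}(20) − f^{(1)}(5)) = 1/12 · (0.0500000 − 0.200000) = -0.0125000.
Running total after k=1: 39.1575.
Correction k=2: B_{4}/4! · (f^{(3)}(20) − f^{(3)}(5)) = −1/720 · (0.000250000 − 0.0160000) = 2.18750e-05.
Running total after k=2: 39.1576.
Correction k=3: B_{6}/6! · (f^{(5)}(20) − f^{(5)}(5)) = 1/30240 · (7.50000e-06 − 0.00768000) = -2.53720e-07.
Running total after k=3: 39.1576.
Correction k=4: B_{8}/8! · (f^{(7)}(20) − f^{(7)}(5)) = −1/1209600 · (5.62500e-07 − 0.00921600) = 7.61858e-09.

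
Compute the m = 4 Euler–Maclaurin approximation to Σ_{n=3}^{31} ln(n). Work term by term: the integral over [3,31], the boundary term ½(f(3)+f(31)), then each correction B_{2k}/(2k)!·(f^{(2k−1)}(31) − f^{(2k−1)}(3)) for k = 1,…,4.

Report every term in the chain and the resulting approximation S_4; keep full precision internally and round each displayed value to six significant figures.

S_4 ≈ 77.3991

∫_3^31 ln(x) dx evaluates to 75.1578.
Boundary: ½(f(3) + f(31)) = ½(1.09861 + 3.43399) = 2.26630.
So far: 77.4241.
k=1: B_{2}/(2)! × [f^{(1)}(31) − f^{(1)}(3)] = 1/12 × (0.0322581 − 0.333333) = -0.0250896.
Partial sum through k=1: 77.3990.
k=2: B_{4}/(4)! × [f^{(3)}(31) − f^{(3)}(3)] = −1/720 × (6.71344e-05 − 0.0740741) = 0.000102787.
Partial sum through k=2: 77.3991.
k=3: B_{6}/(6)! × [f^{(5)}(31) − f^{(5)}(3)] = 1/30240 × (8.38306e-07 − 0.0987654) = -3.26602e-06.
Partial sum through k=3: 77.3991.
k=4: B_{8}/(8)! × [f^{(7)}(31) − f^{(7)}(3)] = −1/1209600 × (2.61698e-08 − 0.329218) = 2.72171e-07.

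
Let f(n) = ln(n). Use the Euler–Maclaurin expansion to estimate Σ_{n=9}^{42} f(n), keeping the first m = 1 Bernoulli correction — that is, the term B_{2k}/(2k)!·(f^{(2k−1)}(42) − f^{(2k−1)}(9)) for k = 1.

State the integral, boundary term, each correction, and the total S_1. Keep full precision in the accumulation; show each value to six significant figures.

The integral term ∫_9^42 ln(x) dx = 104.207.
Boundary: ½(f(9) + f(42)) = ½(2.19722 + 3.73767) = 2.96745.
Running total after boundary: 107.175.
Order-1 term: 1/12 · (0.0238095 − 0.111111) = -0.00727513.

S_1 ≈ 107.167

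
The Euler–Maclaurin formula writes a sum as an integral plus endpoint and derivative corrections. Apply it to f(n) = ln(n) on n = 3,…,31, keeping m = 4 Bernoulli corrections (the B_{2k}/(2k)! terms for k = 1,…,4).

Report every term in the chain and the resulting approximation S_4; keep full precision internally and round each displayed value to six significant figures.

S_4 ≈ 77.3991

∫_3^31 ln(x) dx evaluates to 75.1578.
Boundary: ½(f(3) + f(31)) = ½(1.09861 + 3.43399) = 2.26630.
Running total after boundary: 77.4241.
k=1: B_{2}/(2)! × [f^{(1)}(31) − f^{(1)}(3)] = 1/12 × (0.0322581 − 0.333333) = -0.0250896.
Running total after k=1: 77.3990.
k=2: B_{4}/(4)! × [f^{(3)}(31) − f^{(3)}(3)] = −1/720 × (6.71344e-05 − 0.0740741) = 0.000102787.
Running total after k=2: 77.3991.
k=3: B_{6}/(6)! × [f^{(5)}(31) − f^{(5)}(3)] = 1/30240 × (8.38306e-07 − 0.0987654) = -3.26602e-06.
Running total after k=3: 77.3991.
k=4: B_{8}/(8)! × [f^{(7)}(31) − f^{(7)}(3)] = −1/1209600 × (2.61698e-08 − 0.329218) = 2.72171e-07.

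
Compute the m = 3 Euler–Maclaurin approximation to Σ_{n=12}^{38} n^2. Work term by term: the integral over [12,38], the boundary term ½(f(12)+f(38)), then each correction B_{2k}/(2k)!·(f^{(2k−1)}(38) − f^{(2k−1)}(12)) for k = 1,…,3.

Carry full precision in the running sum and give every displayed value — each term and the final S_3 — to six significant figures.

The integral term ∫_12^38 x^2 dx = 17714.7.
Boundary: ½(f(12) + f(38)) = ½(144.000 + 1444.00) = 794.000.
Integral + boundary = 18508.7.
Correction k=1: B_{2}/2! · (f^{(1)}(38) − f^{(1)}(12)) = 1/12 · (76.0000 − 24.0000) = 4.33333.
After k=1: 18513.0.
Correction k=2: B_{4}/4! · (f^{(3)}(38) − f^{(3)}(12)) = −1/720 · (0.00000 − 0.00000) = 0.00000.
After k=2: 18513.0.
Correction k=3: B_{6}/6! · (f^{(5)}(38) − f^{(5)}(12)) = 1/30240 · (0.00000 − 0.00000) = 0.00000.

S_3 ≈ 18513.0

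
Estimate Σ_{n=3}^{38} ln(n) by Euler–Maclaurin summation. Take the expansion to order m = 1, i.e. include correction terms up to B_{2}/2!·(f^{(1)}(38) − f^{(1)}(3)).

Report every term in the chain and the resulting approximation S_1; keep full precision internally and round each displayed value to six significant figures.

Integral: ∫_3^38 ln(x) dx = 99.9324.
Boundary: ½(f(3) + f(38)) = ½(1.09861 + 3.63759) = 2.36810.
Integral + boundary = 102.301.
k=1: B_{2}/(2)! × [f^{(1)}(38) − f^{(1)}(3)] = 1/12 × (0.0263158 − 0.333333) = -0.0255848.

S_1 ≈ 102.275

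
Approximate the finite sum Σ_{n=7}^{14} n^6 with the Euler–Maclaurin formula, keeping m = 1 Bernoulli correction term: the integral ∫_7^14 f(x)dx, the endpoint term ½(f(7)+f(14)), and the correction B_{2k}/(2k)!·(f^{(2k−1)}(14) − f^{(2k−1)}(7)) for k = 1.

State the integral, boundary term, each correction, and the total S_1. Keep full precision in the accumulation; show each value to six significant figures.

S_1 ≈ 1.90255e+07

∫_7^14 x^6 dx evaluates to 1.49414e+07.
½[f(7) + f(14)] = ½[117649 + 7.52954e+06] = 3.82359e+06.
Integral + boundary = 1.87650e+07.
Correction k=1: B_{2}/2! · (f^{(1)}(14) − f^{(1)}(7)) = 1/12 · (3.22694e+06 − 100842) = 260508.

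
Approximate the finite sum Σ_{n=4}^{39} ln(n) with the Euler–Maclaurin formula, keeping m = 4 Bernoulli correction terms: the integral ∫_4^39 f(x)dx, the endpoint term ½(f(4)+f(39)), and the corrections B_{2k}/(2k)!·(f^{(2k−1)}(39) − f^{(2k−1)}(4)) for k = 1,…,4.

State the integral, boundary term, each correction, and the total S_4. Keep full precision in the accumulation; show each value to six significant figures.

Integral: ∫_4^39 ln(x) dx = 102.334.
Boundary: ½(f(4) + f(39)) = ½(1.38629 + 3.66356) = 2.52493.
Integral + boundary = 104.859.
Correction k=1: B_{2}/2! · (f^{(1)}(39) − f^{(1)}(4)) = 1/12 · (0.0256410 − 0.250000) = -0.0186966.
After k=1: 104.840.
Correction k=2: B_{4}/4! · (f^{(3)}(39) − f^{(3)}(4)) = −1/720 · (3.37160e-05 − 0.0312500) = 4.33559e-05.
After k=2: 104.840.
Correction k=3: B_{6}/6! · (f^{(5)}(39) − f^{(5)}(4)) = 1/30240 · (2.66004e-07 − 0.0234375) = -7.75041e-07.
After k=3: 104.840.
Correction k=4: B_{8}/8! · (f^{(7)}(39) − f^{(7)}(4)) = −1/1209600 · (5.24663e-09 − 0.0439453) = 3.63304e-08.

S_4 ≈ 104.840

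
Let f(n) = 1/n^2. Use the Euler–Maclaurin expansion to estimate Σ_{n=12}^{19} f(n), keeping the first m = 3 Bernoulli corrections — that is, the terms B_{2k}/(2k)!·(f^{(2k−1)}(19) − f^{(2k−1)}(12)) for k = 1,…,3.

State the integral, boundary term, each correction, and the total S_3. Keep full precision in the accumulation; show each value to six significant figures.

∫_12^19 1/x^2 dx evaluates to 0.0307018.
Boundary: ½(f(12) + f(19)) = ½(0.00694444 + 0.00277008) = 0.00485726.
So far: 0.0355590.
Correction k=1: B_{2}/2! · (f^{(1)}(19) − f^{(1)}(12)) = 1/12 · (-0.000291588 − (-0.00115741)) = 7.21516e-05.
Partial sum through k=1: 0.0356312.
Correction k=2: B_{4}/4! · (f^{(3)}(19) − f^{(3)}(12)) = −1/720 · (-9.69267e-06 − (-9.64506e-05)) = -1.20497e-07.
Partial sum through k=2: 0.0356310.
Correction k=3: B_{6}/6! · (f^{(5)}(19) − f^{(5)}(12)) = 1/30240 · (-8.05485e-07 − (-2.00939e-05)) = 6.37844e-10.

S_3 ≈ 0.0356310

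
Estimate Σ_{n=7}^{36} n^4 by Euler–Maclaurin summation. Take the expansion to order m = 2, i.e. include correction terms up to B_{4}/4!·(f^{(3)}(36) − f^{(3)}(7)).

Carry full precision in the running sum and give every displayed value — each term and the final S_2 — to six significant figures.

Integral: ∫_7^36 x^4 dx = 1.20899e+07.
½[f(7) + f(36)] = ½[2401.00 + 1.67962e+06] = 841008.
Integral + boundary = 1.29309e+07.
k=1: B_{2}/(2)! × [f^{(1)}(36) − f^{(1)}(7)] = 1/12 × (186624 − 1372.00) = 15437.7.
Running total after k=1: 1.29463e+07.
k=2: B_{4}/(4)! × [f^{(3)}(36) − f^{(3)}(7)] = −1/720 × (864.000 − 168.000) = -0.966667.

S_2 ≈ 1.29463e+07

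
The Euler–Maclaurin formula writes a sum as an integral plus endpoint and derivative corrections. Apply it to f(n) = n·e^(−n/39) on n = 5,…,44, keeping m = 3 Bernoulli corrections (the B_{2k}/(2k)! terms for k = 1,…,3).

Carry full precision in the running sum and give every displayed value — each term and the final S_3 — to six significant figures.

∫_5^44 x·e^(−x/39) dx evaluates to 461.982.
Endpoint term: (f(5) + f(44))/2 = (4.39836 + 14.2390)/2 = 9.31868.
Integral + boundary = 471.300.
Correction k=1: B_{2}/2! · (f^{(1)}(44) − f^{(1)}(5)) = 1/12 · (-0.0414889 − 0.766894) = -0.0673653.
After k=1: 471.233.
Correction k=2: B_{4}/4! · (f^{(3)}(44) − f^{(3)}(5)) = −1/720 · (0.000398250 − 0.00166091) = 1.75369e-06.
After k=2: 471.233.
Correction k=3: B_{6}/6! · (f^{(5)}(44) − f^{(5)}(5)) = 1/30240 · (5.41602e-07 − 1.85247e-06) = -4.33489e-11.

S_3 ≈ 471.233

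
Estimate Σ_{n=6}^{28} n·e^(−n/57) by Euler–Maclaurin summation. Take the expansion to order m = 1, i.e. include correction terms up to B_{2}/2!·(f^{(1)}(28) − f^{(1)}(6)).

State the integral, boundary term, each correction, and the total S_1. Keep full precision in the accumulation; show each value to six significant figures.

S_1 ≈ 278.908

The integral term ∫_6^28 x·e^(−x/57) dx = 267.683.
½[f(6) + f(28)] = ½[5.40053 + 17.1325] = 11.2665.
Running total after boundary: 278.949.
Correction k=1: B_{2}/2! · (f^{(1)}(28) − f^{(1)}(6)) = 1/12 · (0.311305 − 0.805342) = -0.0411697.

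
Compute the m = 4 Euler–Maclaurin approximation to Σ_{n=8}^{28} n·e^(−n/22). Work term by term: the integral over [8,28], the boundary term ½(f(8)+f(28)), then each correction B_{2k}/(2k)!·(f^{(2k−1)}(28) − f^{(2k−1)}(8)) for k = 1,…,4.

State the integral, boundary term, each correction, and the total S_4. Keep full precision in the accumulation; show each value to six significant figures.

S_4 ≈ 157.380

∫_8^28 x·e^(−x/22) dx evaluates to 150.722.
Endpoint term: (f(8) + f(28))/2 = (5.56115 + 7.84187)/2 = 6.70151.
Integral + boundary = 157.423.
Order-1 term: 1/12 · (-0.0763818 − 0.442364) = -0.0432288.
Partial sum through k=1: 157.380.
Order-2 term: −1/720 · (0.000999487 − 0.00378647) = 3.87081e-06.
Partial sum through k=2: 157.380.
Order-3 term: 1/30240 · (4.45617e-06 − 1.37582e-05) = -3.07607e-10.
Partial sum through k=3: 157.380.
Order-4 term: −1/1209600 · (1.41473e-08 − 4.06882e-08) = 2.19419e-14.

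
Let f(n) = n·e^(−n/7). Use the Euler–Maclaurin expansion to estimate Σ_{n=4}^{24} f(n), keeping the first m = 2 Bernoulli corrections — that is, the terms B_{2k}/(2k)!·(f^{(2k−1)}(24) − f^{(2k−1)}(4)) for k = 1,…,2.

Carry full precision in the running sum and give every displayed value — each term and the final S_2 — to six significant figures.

Integral: ∫_4^24 x·e^(−x/7) dx = 36.4453.
½[f(4) + f(24)] = ½[2.25887 + 0.778398] = 1.51864.
So far: 37.9639.
Correction k=1: B_{2}/2! · (f^{(1)}(24) − f^{(1)}(4)) = 1/12 · (-0.0787664 − 0.242022) = -0.0267324.
After k=1: 37.9372.
Correction k=2: B_{4}/4! · (f^{(3)}(24) − f^{(3)}(4)) = −1/720 · (-0.000283673 − 0.0279889) = 3.92675e-05.

S_2 ≈ 37.9372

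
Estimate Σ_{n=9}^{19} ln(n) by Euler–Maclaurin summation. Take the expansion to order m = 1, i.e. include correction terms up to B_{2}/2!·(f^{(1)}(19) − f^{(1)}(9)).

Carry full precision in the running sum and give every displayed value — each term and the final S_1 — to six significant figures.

S_1 ≈ 28.7353

Integral: ∫_9^19 ln(x) dx = 26.1693.
½[f(9) + f(19)] = ½[2.19722 + 2.94444] = 2.57083.
Running total after boundary: 28.7402.
Order-1 term: 1/12 · (0.0526316 − 0.111111) = -0.00487329.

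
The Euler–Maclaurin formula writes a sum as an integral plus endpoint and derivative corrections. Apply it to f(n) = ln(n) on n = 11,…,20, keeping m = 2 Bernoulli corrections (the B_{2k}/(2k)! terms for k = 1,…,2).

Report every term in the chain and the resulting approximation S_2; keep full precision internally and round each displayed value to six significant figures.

∫_11^20 ln(x) dx evaluates to 24.5378.
Boundary: ½(f(11) + f(20)) = ½(2.39790 + 2.99573) = 2.69681.
Running total after boundary: 27.2346.
Correction k=1: B_{2}/2! · (f^{(1)}(20) − f^{(1)}(11)) = 1/12 · (0.0500000 − 0.0909091) = -0.00340909.
Running total after k=1: 27.2312.
Correction k=2: B_{4}/4! · (f^{(3)}(20) − f^{(3)}(11)) = −1/720 · (0.000250000 − 0.00150263) = 1.73976e-06.

S_2 ≈ 27.2312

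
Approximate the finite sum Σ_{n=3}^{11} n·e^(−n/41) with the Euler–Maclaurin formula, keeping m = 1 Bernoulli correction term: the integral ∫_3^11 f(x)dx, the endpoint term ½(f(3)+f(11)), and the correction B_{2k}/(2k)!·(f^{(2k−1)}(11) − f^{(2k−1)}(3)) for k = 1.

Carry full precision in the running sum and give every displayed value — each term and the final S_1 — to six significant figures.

S_1 ≈ 51.9822

∫_3^11 x·e^(−x/41) dx evaluates to 46.4074.
Boundary: ½(f(3) + f(11)) = ½(2.78833 + 8.41152) = 5.59992.
Running total after boundary: 52.0074.
Order-1 term: 1/12 · (0.559525 − 0.861434) = -0.0251591.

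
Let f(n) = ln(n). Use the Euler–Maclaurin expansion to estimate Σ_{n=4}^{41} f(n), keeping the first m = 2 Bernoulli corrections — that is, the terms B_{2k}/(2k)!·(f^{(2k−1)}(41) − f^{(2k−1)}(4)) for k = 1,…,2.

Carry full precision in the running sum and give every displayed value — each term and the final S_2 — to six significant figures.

∫_4^41 ln(x) dx evaluates to 109.711.
½[f(4) + f(41)] = ½[1.38629 + 3.71357] = 2.54993.
So far: 112.261.
k=1: B_{2}/(2)! × [f^{(1)}(41) − f^{(1)}(4)] = 1/12 × (0.0243902 − 0.250000) = -0.0188008.
After k=1: 112.242.
k=2: B_{4}/(4)! × [f^{(3)}(41) − f^{(3)}(4)] = −1/720 × (2.90187e-05 − 0.0312500) = 4.33625e-05.

S_2 ≈ 112.242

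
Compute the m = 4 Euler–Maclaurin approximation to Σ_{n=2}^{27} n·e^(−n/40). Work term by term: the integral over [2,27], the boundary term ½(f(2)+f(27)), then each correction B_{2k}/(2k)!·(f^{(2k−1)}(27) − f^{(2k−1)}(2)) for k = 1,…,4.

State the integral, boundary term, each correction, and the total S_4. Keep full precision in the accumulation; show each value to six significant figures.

S_4 ≈ 241.290

Integral: ∫_2^27 x·e^(−x/40) dx = 233.526.
Endpoint term: (f(2) + f(27))/2 = (1.90246 + 13.7472)/2 = 7.82484.
Integral + boundary = 241.351.
Order-1 term: 1/12 · (0.165476 − 0.903668) = -0.0615160.
Running total after k=1: 241.290.
Order-2 term: −1/720 · (0.000739868 − 0.00175383) = 1.40828e-06.
Running total after k=2: 241.290.
Order-3 term: 1/30240 · (8.60196e-07 − 1.83929e-06) = -3.23775e-11.
Running total after k=3: 241.290.
Order-4 term: −1/1209600 · (7.86234e-10 − 1.61402e-09) = 6.84351e-16.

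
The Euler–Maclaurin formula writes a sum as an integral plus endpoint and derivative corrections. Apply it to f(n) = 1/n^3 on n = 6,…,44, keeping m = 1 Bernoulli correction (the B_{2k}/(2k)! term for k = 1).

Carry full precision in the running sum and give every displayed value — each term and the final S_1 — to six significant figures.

∫_6^44 1/x^3 dx evaluates to 0.0136306.
Boundary: ½(f(6) + f(44)) = ½(0.00462963 + 1.17393e-05) = 0.00232068.
So far: 0.0159513.
k=1: B_{2}/(2)! × [f^{(1)}(44) − f^{(1)}(6)] = 1/12 × (-8.00406e-07 − (-0.00231481)) = 0.000192835.

S_1 ≈ 0.0161441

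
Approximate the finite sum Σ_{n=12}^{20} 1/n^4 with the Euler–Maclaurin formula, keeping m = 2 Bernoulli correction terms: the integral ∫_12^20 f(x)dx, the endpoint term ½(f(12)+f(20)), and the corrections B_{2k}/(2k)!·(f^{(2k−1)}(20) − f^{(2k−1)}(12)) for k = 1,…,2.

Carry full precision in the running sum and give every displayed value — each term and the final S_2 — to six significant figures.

S_2 ≈ 0.000179703

The integral term ∫_12^20 1/x^4 dx = 0.000151235.
Endpoint term: (f(12) + f(20))/2 = (4.82253e-05 + 6.25000e-06)/2 = 2.72377e-05.
So far: 0.000178472.
k=1: B_{2}/(2)! × [f^{(1)}(20) − f^{(1)}(12)] = 1/12 × (-1.25000e-06 − (-1.60751e-05)) = 1.23543e-06.
After k=1: 0.000179708.
k=2: B_{4}/(4)! × [f^{(3)}(20) − f^{(3)}(12)] = −1/720 × (-9.37500e-08 − (-3.34898e-06)) = -4.52115e-09.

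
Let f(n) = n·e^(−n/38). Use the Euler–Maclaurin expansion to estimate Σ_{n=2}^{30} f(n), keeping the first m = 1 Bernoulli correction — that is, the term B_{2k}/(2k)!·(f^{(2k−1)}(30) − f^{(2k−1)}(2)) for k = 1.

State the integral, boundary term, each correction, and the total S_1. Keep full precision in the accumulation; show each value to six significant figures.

The integral term ∫_2^30 x·e^(−x/38) dx = 268.716.
Endpoint term: (f(2) + f(30))/2 = (1.89746 + 13.6225)/2 = 7.75999.
Integral + boundary = 276.476.
Correction k=1: B_{2}/2! · (f^{(1)}(30) − f^{(1)}(2)) = 1/12 · (0.0955966 − 0.898796) = -0.0669333.

S_1 ≈ 276.410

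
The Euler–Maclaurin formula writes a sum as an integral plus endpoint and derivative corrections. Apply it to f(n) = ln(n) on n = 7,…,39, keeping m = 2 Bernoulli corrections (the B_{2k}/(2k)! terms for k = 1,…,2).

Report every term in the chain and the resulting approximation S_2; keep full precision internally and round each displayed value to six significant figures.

S_2 ≈ 100.053

Integral: ∫_7^39 ln(x) dx = 97.2575.
½[f(7) + f(39)] = ½[1.94591 + 3.66356] = 2.80474.
Integral + boundary = 100.062.
k=1: B_{2}/(2)! × [f^{(1)}(39) − f^{(1)}(7)] = 1/12 × (0.0256410 − 0.142857) = -0.00976801.
Running total after k=1: 100.053.
k=2: B_{4}/(4)! × [f^{(3)}(39) − f^{(3)}(7)] = −1/720 × (3.37160e-05 − 0.00583090) = 8.05165e-06.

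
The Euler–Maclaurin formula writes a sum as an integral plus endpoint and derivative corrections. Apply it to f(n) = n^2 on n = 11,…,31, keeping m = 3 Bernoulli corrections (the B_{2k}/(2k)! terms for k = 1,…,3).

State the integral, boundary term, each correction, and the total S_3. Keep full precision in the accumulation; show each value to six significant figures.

S_3 ≈ 10031.0

Integral: ∫_11^31 x^2 dx = 9486.67.
Endpoint term: (f(11) + f(31))/2 = (121.000 + 961.000)/2 = 541.000.
Running total after boundary: 10027.7.
Order-1 term: 1/12 · (62.0000 − 22.0000) = 3.33333.
After k=1: 10031.0.
Order-2 term: −1/720 · (0.00000 − 0.00000) = 0.00000.
After k=2: 10031.0.
Order-3 term: 1/30240 · (0.00000 − 0.00000) = 0.00000.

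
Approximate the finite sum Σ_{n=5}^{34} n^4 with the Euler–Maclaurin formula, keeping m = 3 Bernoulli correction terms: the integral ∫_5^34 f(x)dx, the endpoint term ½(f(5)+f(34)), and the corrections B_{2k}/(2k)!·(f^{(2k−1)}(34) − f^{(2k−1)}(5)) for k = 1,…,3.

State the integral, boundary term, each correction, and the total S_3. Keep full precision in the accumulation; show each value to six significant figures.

Integral: ∫_5^34 x^4 dx = 9.08646e+06.
Boundary: ½(f(5) + f(34)) = ½(625.000 + 1.33634e+06) = 668480.
Running total after boundary: 9.75494e+06.
k=1: B_{2}/(2)! × [f^{(1)}(34) − f^{(1)}(5)] = 1/12 × (157216 − 500.000) = 13059.7.
Partial sum through k=1: 9.76800e+06.
k=2: B_{4}/(4)! × [f^{(3)}(34) − f^{(3)}(5)] = −1/720 × (816.000 − 120.000) = -0.966667.
Partial sum through k=2: 9.76800e+06.
k=3: B_{6}/(6)! × [f^{(5)}(34) − f^{(5)}(5)] = 1/30240 × (0.00000 − 0.00000) = 0.00000.

S_3 ≈ 9.76800e+06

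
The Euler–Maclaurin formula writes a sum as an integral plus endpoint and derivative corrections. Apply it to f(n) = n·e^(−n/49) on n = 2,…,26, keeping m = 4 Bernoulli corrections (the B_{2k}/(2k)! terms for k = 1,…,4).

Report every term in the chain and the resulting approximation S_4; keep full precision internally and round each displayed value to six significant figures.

Integral: ∫_2^26 x·e^(−x/49) dx = 237.254.
½[f(2) + f(26)] = ½[1.92001 + 15.2944] = 8.60719.
Running total after boundary: 245.861.
k=1: B_{2}/(2)! × [f^{(1)}(26) − f^{(1)}(2)] = 1/12 × (0.276115 − 0.920822) = -0.0537256.
After k=1: 245.808.
k=2: B_{4}/(4)! × [f^{(3)}(26) − f^{(3)}(2)] = −1/720 × (0.000605000 − 0.00118319) = 8.03038e-07.
After k=2: 245.808.
k=3: B_{6}/(6)! × [f^{(5)}(26) − f^{(5)}(2)] = 1/30240 × (4.56060e-07 − 8.25847e-07) = -1.22284e-11.
After k=3: 245.808.
k=4: B_{8}/(8)! × [f^{(7)}(26) − f^{(7)}(2)] = −1/1209600 × (2.74944e-10 − 4.82676e-10) = 1.71736e-16.

S_4 ≈ 245.808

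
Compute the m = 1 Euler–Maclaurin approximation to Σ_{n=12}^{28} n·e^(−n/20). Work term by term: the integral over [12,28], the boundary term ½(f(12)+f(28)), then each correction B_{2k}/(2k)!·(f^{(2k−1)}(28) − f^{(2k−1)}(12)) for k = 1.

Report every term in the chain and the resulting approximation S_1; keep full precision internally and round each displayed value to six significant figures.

Integral: ∫_12^28 x·e^(−x/20) dx = 114.506.
½[f(12) + f(28)] = ½[6.58574 + 6.90471] = 6.74523.
Integral + boundary = 121.252.
Correction k=1: B_{2}/2! · (f^{(1)}(28) − f^{(1)}(12)) = 1/12 · (-0.0986388 − 0.219525) = -0.0265136.

S_1 ≈ 121.225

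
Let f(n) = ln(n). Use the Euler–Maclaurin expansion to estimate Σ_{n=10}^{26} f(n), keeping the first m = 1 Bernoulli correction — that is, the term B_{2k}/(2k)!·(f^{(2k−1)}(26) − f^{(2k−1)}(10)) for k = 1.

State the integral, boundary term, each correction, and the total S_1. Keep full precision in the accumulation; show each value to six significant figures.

The integral term ∫_10^26 ln(x) dx = 45.6847.
Boundary: ½(f(10) + f(26)) = ½(2.30259 + 3.25810) = 2.78034.
Integral + boundary = 48.4650.
Order-1 term: 1/12 · (0.0384615 − 0.100000) = -0.00512821.

S_1 ≈ 48.4599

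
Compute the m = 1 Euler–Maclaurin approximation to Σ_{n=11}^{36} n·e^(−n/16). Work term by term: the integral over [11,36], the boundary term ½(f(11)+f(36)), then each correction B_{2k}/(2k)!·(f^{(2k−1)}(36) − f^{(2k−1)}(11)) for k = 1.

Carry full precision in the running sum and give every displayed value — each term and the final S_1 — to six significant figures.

∫_11^36 x·e^(−x/16) dx evaluates to 129.531.
Endpoint term: (f(11) + f(36))/2 = (5.53115 + 3.79437)/2 = 4.66276.
So far: 134.194.
Order-1 term: 1/12 · (-0.131749 − 0.157135) = -0.0240737.

S_1 ≈ 134.170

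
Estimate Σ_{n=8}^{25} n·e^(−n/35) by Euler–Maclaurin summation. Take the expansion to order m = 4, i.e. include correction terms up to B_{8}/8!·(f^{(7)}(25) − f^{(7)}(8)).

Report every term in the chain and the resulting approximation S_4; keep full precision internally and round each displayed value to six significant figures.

S_4 ≈ 178.708

∫_8^25 x·e^(−x/35) dx evaluates to 169.445.
Boundary: ½(f(8) + f(25)) = ½(6.36536 + 12.2385) = 9.30195.
So far: 178.747.
Order-1 term: 1/12 · (0.139869 − 0.613802) = -0.0394944.
Running total after k=1: 178.708.
Order-2 term: −1/720 · (0.000913431 − 0.00180012) = 1.23151e-06.
Running total after k=2: 178.708.
Order-3 term: 1/30240 · (1.39811e-06 − 2.52993e-06) = -3.74281e-11.
Running total after k=3: 178.708.
Order-4 term: −1/1209600 · (1.67393e-09 − 2.93093e-09) = 1.03919e-15.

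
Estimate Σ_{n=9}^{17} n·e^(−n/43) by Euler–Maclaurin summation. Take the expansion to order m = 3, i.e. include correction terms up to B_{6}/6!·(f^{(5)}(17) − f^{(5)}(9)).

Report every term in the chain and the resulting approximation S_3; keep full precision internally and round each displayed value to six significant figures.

∫_9^17 x·e^(−x/43) dx evaluates to 76.2430.
Endpoint term: (f(9) + f(17))/2 = (7.30035 + 11.4486)/2 = 9.37446.
So far: 85.6175.
Order-1 term: 1/12 · (0.407199 − 0.641374) = -0.0195146.
Partial sum through k=1: 85.5980.
Order-2 term: −1/720 · (0.000948669 − 0.00122427) = 3.82778e-07.
Partial sum through k=2: 85.5980.
Order-3 term: 1/30240 · (9.07037e-07 − 1.13665e-06) = -7.59296e-12.

S_3 ≈ 85.5980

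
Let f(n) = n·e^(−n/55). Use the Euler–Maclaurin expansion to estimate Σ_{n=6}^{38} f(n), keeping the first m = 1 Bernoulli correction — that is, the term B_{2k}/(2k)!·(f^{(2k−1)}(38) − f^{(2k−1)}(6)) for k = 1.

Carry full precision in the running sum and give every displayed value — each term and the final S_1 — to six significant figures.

S_1 ≈ 457.184

The integral term ∫_6^38 x·e^(−x/55) dx = 445.027.
½[f(6) + f(38)] = ½[5.37989 + 19.0426] = 12.2112.
Running total after boundary: 457.238.
Correction k=1: B_{2}/2! · (f^{(1)}(38) − f^{(1)}(6)) = 1/12 · (0.154892 − 0.798833) = -0.0536617.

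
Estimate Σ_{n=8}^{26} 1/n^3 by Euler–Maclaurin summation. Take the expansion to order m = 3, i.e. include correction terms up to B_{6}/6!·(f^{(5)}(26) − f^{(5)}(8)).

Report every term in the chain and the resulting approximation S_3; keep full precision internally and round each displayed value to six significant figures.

∫_8^26 1/x^3 dx evaluates to 0.00707286.
½[f(8) + f(26)] = ½[0.00195312 + 5.68958e-05] = 0.00100501.
Integral + boundary = 0.00807787.
k=1: B_{2}/(2)! × [f^{(1)}(26) − f^{(1)}(8)] = 1/12 × (-6.56490e-06 − (-0.000732422)) = 6.04881e-05.
After k=1: 0.00813835.
k=2: B_{4}/(4)! × [f^{(3)}(26) − f^{(3)}(8)] = −1/720 × (-1.94228e-07 − (-0.000228882)) = -3.17622e-07.
After k=2: 0.00813804.
k=3: B_{6}/(6)! × [f^{(5)}(26) − f^{(5)}(8)] = 1/30240 × (-1.20674e-08 − (-0.000150204)) = 4.96665e-09.

S_3 ≈ 0.00813804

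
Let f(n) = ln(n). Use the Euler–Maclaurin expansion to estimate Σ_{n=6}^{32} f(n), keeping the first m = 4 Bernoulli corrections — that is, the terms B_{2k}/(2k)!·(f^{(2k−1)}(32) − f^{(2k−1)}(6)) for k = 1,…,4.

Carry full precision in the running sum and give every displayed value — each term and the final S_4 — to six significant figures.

S_4 ≈ 76.7705

The integral term ∫_6^32 ln(x) dx = 74.1530.
½[f(6) + f(32)] = ½[1.79176 + 3.46574] = 2.62875.
Running total after boundary: 76.7817.
Correction k=1: B_{2}/2! · (f^{(1)}(32) − f^{(1)}(6)) = 1/12 · (0.0312500 − 0.166667) = -0.0112847.
Partial sum through k=1: 76.7705.
Correction k=2: B_{4}/4! · (f^{(3)}(32) − f^{(3)}(6)) = −1/720 · (6.10352e-05 − 0.00925926) = 1.27753e-05.
Partial sum through k=2: 76.7705.
Correction k=3: B_{6}/6! · (f^{(5)}(32) − f^{(5)}(6)) = 1/30240 · (7.15256e-07 − 0.00308642) = -1.02040e-07.
Partial sum through k=3: 76.7705.
Correction k=4: B_{8}/8! · (f^{(7)}(32) − f^{(7)}(6)) = −1/1209600 · (2.09548e-08 − 0.00257202) = 2.12632e-09.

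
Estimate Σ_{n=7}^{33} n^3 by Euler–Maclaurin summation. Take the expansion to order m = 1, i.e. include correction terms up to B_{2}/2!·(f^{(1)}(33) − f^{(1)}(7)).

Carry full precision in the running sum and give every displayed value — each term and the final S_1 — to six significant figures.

S_1 ≈ 314280

The integral term ∫_7^33 x^3 dx = 295880.
Boundary: ½(f(7) + f(33)) = ½(343.000 + 35937.0) = 18140.0.
So far: 314020.
k=1: B_{2}/(2)! × [f^{(1)}(33) − f^{(1)}(7)] = 1/12 × (3267.00 − 147.000) = 260.000.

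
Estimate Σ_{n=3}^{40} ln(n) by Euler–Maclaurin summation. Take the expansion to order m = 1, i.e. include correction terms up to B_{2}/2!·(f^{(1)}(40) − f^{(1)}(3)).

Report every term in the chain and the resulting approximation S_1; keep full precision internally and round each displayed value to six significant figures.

S_1 ≈ 109.627

Integral: ∫_3^40 ln(x) dx = 107.259.
Endpoint term: (f(3) + f(40))/2 = (1.09861 + 3.68888)/2 = 2.39375.
So far: 109.653.
k=1: B_{2}/(2)! × [f^{(1)}(40) − f^{(1)}(3)] = 1/12 × (0.0250000 − 0.333333) = -0.0256944.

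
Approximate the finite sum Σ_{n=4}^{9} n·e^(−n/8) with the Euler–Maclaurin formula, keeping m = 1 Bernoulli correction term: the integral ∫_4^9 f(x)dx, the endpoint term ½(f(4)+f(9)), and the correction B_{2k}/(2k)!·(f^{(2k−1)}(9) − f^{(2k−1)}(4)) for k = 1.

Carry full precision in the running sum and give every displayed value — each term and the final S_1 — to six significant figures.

Integral: ∫_4^9 x·e^(−x/8) dx = 14.0742.
Endpoint term: (f(4) + f(9))/2 = (2.42612 + 2.92187)/2 = 2.67400.
So far: 16.7482.
k=1: B_{2}/(2)! × [f^{(1)}(9) − f^{(1)}(4)] = 1/12 × (-0.0405816 − 0.303265) = -0.0286539.

S_1 ≈ 16.7196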